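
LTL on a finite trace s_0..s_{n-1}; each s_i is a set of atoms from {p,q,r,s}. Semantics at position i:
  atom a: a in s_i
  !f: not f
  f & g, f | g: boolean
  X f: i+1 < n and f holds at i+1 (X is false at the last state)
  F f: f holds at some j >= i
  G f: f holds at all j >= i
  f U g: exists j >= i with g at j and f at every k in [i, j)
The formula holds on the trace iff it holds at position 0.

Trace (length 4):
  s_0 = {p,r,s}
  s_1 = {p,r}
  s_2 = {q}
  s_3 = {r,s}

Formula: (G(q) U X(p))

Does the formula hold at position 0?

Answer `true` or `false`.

s_0={p,r,s}: (G(q) U X(p))=True G(q)=False q=False X(p)=True p=True
s_1={p,r}: (G(q) U X(p))=False G(q)=False q=False X(p)=False p=True
s_2={q}: (G(q) U X(p))=False G(q)=False q=True X(p)=False p=False
s_3={r,s}: (G(q) U X(p))=False G(q)=False q=False X(p)=False p=False

Answer: true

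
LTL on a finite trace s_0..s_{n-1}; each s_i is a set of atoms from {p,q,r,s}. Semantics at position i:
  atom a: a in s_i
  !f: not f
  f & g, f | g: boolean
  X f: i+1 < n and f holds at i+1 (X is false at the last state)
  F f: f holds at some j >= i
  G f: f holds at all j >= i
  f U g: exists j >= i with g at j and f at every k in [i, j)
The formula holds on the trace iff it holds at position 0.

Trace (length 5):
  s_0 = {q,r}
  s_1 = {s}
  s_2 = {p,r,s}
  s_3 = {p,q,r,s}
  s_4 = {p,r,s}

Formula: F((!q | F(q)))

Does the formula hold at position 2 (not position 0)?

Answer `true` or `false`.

Answer: true

Derivation:
s_0={q,r}: F((!q | F(q)))=True (!q | F(q))=True !q=False q=True F(q)=True
s_1={s}: F((!q | F(q)))=True (!q | F(q))=True !q=True q=False F(q)=True
s_2={p,r,s}: F((!q | F(q)))=True (!q | F(q))=True !q=True q=False F(q)=True
s_3={p,q,r,s}: F((!q | F(q)))=True (!q | F(q))=True !q=False q=True F(q)=True
s_4={p,r,s}: F((!q | F(q)))=True (!q | F(q))=True !q=True q=False F(q)=False
Evaluating at position 2: result = True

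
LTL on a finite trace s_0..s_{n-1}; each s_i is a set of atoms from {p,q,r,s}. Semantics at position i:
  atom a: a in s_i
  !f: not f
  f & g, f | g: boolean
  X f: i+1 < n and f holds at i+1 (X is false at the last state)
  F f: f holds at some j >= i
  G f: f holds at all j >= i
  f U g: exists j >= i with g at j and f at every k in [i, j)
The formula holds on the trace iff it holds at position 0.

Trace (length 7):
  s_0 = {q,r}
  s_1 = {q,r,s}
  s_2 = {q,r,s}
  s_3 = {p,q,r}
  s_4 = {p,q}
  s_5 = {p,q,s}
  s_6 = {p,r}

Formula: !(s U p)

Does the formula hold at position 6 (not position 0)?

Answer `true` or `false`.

s_0={q,r}: !(s U p)=True (s U p)=False s=False p=False
s_1={q,r,s}: !(s U p)=False (s U p)=True s=True p=False
s_2={q,r,s}: !(s U p)=False (s U p)=True s=True p=False
s_3={p,q,r}: !(s U p)=False (s U p)=True s=False p=True
s_4={p,q}: !(s U p)=False (s U p)=True s=False p=True
s_5={p,q,s}: !(s U p)=False (s U p)=True s=True p=True
s_6={p,r}: !(s U p)=False (s U p)=True s=False p=True
Evaluating at position 6: result = False

Answer: false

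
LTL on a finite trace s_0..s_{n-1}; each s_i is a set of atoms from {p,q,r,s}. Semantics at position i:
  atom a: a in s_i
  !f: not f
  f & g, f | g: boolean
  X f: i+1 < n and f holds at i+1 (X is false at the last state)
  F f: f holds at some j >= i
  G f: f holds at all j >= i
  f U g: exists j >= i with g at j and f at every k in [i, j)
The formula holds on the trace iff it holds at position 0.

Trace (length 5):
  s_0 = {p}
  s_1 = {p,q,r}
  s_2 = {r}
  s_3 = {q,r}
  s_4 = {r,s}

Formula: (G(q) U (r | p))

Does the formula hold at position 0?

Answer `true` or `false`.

s_0={p}: (G(q) U (r | p))=True G(q)=False q=False (r | p)=True r=False p=True
s_1={p,q,r}: (G(q) U (r | p))=True G(q)=False q=True (r | p)=True r=True p=True
s_2={r}: (G(q) U (r | p))=True G(q)=False q=False (r | p)=True r=True p=False
s_3={q,r}: (G(q) U (r | p))=True G(q)=False q=True (r | p)=True r=True p=False
s_4={r,s}: (G(q) U (r | p))=True G(q)=False q=False (r | p)=True r=True p=False

Answer: true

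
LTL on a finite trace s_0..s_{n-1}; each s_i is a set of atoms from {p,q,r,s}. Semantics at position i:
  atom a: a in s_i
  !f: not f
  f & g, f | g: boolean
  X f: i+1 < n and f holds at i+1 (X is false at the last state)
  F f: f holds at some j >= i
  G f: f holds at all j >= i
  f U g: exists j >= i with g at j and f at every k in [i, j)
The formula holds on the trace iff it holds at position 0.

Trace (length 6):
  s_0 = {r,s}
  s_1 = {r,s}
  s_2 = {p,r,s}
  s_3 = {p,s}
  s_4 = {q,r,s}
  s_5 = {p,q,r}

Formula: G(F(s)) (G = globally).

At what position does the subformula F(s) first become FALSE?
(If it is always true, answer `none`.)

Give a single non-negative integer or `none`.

s_0={r,s}: F(s)=True s=True
s_1={r,s}: F(s)=True s=True
s_2={p,r,s}: F(s)=True s=True
s_3={p,s}: F(s)=True s=True
s_4={q,r,s}: F(s)=True s=True
s_5={p,q,r}: F(s)=False s=False
G(F(s)) holds globally = False
First violation at position 5.

Answer: 5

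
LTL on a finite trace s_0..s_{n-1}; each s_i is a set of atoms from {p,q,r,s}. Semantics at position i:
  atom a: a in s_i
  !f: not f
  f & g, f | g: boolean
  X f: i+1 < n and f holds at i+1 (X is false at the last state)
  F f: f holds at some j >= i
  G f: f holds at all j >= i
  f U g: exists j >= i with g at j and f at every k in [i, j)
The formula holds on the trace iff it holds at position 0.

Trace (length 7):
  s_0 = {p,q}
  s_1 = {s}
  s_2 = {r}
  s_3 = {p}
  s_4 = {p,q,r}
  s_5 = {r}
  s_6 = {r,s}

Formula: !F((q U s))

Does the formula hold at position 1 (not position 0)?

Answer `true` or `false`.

Answer: false

Derivation:
s_0={p,q}: !F((q U s))=False F((q U s))=True (q U s)=True q=True s=False
s_1={s}: !F((q U s))=False F((q U s))=True (q U s)=True q=False s=True
s_2={r}: !F((q U s))=False F((q U s))=True (q U s)=False q=False s=False
s_3={p}: !F((q U s))=False F((q U s))=True (q U s)=False q=False s=False
s_4={p,q,r}: !F((q U s))=False F((q U s))=True (q U s)=False q=True s=False
s_5={r}: !F((q U s))=False F((q U s))=True (q U s)=False q=False s=False
s_6={r,s}: !F((q U s))=False F((q U s))=True (q U s)=True q=False s=True
Evaluating at position 1: result = False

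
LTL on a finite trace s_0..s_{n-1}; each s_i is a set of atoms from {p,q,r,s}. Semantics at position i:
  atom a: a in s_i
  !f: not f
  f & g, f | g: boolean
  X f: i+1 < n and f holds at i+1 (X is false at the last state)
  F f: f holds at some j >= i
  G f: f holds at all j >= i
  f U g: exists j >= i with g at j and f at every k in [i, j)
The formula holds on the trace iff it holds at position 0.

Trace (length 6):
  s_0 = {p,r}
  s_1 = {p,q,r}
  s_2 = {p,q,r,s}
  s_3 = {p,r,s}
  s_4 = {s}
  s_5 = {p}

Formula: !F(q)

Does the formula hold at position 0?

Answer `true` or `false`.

s_0={p,r}: !F(q)=False F(q)=True q=False
s_1={p,q,r}: !F(q)=False F(q)=True q=True
s_2={p,q,r,s}: !F(q)=False F(q)=True q=True
s_3={p,r,s}: !F(q)=True F(q)=False q=False
s_4={s}: !F(q)=True F(q)=False q=False
s_5={p}: !F(q)=True F(q)=False q=False

Answer: false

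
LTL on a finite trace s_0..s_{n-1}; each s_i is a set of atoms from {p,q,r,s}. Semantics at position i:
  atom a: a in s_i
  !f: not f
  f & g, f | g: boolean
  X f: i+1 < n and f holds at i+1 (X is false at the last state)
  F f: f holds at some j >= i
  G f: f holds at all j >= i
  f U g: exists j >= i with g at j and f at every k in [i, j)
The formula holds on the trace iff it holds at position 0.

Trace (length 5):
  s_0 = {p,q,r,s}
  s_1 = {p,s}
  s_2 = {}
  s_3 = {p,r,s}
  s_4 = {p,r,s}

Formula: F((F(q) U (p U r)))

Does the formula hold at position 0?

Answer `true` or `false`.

Answer: true

Derivation:
s_0={p,q,r,s}: F((F(q) U (p U r)))=True (F(q) U (p U r))=True F(q)=True q=True (p U r)=True p=True r=True
s_1={p,s}: F((F(q) U (p U r)))=True (F(q) U (p U r))=False F(q)=False q=False (p U r)=False p=True r=False
s_2={}: F((F(q) U (p U r)))=True (F(q) U (p U r))=False F(q)=False q=False (p U r)=False p=False r=False
s_3={p,r,s}: F((F(q) U (p U r)))=True (F(q) U (p U r))=True F(q)=False q=False (p U r)=True p=True r=True
s_4={p,r,s}: F((F(q) U (p U r)))=True (F(q) U (p U r))=True F(q)=False q=False (p U r)=True p=True r=True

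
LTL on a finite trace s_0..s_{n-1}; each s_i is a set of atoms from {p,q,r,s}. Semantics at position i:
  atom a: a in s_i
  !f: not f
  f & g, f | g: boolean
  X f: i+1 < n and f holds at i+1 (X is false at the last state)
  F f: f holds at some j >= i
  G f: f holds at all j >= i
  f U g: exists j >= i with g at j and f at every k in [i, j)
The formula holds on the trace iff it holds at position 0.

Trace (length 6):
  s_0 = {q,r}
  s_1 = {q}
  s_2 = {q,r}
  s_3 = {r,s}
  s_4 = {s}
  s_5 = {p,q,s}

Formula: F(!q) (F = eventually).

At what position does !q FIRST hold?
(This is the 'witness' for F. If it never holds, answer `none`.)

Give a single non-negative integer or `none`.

s_0={q,r}: !q=False q=True
s_1={q}: !q=False q=True
s_2={q,r}: !q=False q=True
s_3={r,s}: !q=True q=False
s_4={s}: !q=True q=False
s_5={p,q,s}: !q=False q=True
F(!q) holds; first witness at position 3.

Answer: 3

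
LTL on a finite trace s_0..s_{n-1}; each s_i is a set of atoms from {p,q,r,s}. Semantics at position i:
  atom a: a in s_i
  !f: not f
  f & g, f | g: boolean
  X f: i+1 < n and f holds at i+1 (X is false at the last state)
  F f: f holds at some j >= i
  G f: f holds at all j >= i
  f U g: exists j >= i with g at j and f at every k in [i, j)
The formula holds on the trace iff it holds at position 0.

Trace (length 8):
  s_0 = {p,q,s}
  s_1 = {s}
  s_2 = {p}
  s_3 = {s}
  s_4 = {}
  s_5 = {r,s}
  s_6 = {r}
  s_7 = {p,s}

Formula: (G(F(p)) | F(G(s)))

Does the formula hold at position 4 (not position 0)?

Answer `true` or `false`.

Answer: true

Derivation:
s_0={p,q,s}: (G(F(p)) | F(G(s)))=True G(F(p))=True F(p)=True p=True F(G(s))=True G(s)=False s=True
s_1={s}: (G(F(p)) | F(G(s)))=True G(F(p))=True F(p)=True p=False F(G(s))=True G(s)=False s=True
s_2={p}: (G(F(p)) | F(G(s)))=True G(F(p))=True F(p)=True p=True F(G(s))=True G(s)=False s=False
s_3={s}: (G(F(p)) | F(G(s)))=True G(F(p))=True F(p)=True p=False F(G(s))=True G(s)=False s=True
s_4={}: (G(F(p)) | F(G(s)))=True G(F(p))=True F(p)=True p=False F(G(s))=True G(s)=False s=False
s_5={r,s}: (G(F(p)) | F(G(s)))=True G(F(p))=True F(p)=True p=False F(G(s))=True G(s)=False s=True
s_6={r}: (G(F(p)) | F(G(s)))=True G(F(p))=True F(p)=True p=False F(G(s))=True G(s)=False s=False
s_7={p,s}: (G(F(p)) | F(G(s)))=True G(F(p))=True F(p)=True p=True F(G(s))=True G(s)=True s=True
Evaluating at position 4: result = True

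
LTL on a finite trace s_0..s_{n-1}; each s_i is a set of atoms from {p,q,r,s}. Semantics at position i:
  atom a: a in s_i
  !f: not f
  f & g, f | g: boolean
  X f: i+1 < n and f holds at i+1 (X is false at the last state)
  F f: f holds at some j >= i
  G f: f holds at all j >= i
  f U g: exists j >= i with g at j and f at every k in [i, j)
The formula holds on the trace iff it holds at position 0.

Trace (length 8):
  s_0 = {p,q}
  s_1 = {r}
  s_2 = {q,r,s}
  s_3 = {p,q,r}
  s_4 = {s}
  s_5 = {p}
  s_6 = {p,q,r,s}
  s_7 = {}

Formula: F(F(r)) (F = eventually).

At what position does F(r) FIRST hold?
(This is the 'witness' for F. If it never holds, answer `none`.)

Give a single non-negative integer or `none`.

Answer: 0

Derivation:
s_0={p,q}: F(r)=True r=False
s_1={r}: F(r)=True r=True
s_2={q,r,s}: F(r)=True r=True
s_3={p,q,r}: F(r)=True r=True
s_4={s}: F(r)=True r=False
s_5={p}: F(r)=True r=False
s_6={p,q,r,s}: F(r)=True r=True
s_7={}: F(r)=False r=False
F(F(r)) holds; first witness at position 0.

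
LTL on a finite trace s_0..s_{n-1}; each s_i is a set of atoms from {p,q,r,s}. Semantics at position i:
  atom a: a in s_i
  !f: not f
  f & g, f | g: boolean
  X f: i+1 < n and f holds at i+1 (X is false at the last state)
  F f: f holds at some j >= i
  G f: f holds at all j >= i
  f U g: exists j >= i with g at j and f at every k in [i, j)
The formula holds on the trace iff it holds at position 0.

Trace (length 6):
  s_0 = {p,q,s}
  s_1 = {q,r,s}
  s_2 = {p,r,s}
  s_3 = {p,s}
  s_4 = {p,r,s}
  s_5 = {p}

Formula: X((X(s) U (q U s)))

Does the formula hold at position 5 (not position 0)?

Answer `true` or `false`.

Answer: false

Derivation:
s_0={p,q,s}: X((X(s) U (q U s)))=True (X(s) U (q U s))=True X(s)=True s=True (q U s)=True q=True
s_1={q,r,s}: X((X(s) U (q U s)))=True (X(s) U (q U s))=True X(s)=True s=True (q U s)=True q=True
s_2={p,r,s}: X((X(s) U (q U s)))=True (X(s) U (q U s))=True X(s)=True s=True (q U s)=True q=False
s_3={p,s}: X((X(s) U (q U s)))=True (X(s) U (q U s))=True X(s)=True s=True (q U s)=True q=False
s_4={p,r,s}: X((X(s) U (q U s)))=False (X(s) U (q U s))=True X(s)=False s=True (q U s)=True q=False
s_5={p}: X((X(s) U (q U s)))=False (X(s) U (q U s))=False X(s)=False s=False (q U s)=False q=False
Evaluating at position 5: result = False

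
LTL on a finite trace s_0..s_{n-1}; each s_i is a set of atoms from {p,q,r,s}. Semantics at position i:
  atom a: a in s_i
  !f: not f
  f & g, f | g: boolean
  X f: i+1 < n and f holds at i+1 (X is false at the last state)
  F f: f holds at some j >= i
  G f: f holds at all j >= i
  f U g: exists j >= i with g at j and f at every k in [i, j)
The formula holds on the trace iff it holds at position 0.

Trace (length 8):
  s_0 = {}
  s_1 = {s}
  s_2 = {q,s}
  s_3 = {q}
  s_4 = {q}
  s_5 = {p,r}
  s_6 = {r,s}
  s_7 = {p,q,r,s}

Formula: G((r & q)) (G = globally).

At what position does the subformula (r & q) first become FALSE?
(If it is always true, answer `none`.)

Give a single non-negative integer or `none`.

Answer: 0

Derivation:
s_0={}: (r & q)=False r=False q=False
s_1={s}: (r & q)=False r=False q=False
s_2={q,s}: (r & q)=False r=False q=True
s_3={q}: (r & q)=False r=False q=True
s_4={q}: (r & q)=False r=False q=True
s_5={p,r}: (r & q)=False r=True q=False
s_6={r,s}: (r & q)=False r=True q=False
s_7={p,q,r,s}: (r & q)=True r=True q=True
G((r & q)) holds globally = False
First violation at position 0.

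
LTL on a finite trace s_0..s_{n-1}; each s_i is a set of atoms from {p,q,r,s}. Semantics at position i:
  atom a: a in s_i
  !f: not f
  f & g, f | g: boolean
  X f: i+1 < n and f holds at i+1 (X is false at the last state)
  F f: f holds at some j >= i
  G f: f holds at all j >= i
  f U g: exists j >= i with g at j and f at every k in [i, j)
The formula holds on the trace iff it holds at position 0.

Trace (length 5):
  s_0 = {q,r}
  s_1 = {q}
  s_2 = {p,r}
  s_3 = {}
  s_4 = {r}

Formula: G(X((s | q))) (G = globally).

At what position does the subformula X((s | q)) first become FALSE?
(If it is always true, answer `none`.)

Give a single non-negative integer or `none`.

s_0={q,r}: X((s | q))=True (s | q)=True s=False q=True
s_1={q}: X((s | q))=False (s | q)=True s=False q=True
s_2={p,r}: X((s | q))=False (s | q)=False s=False q=False
s_3={}: X((s | q))=False (s | q)=False s=False q=False
s_4={r}: X((s | q))=False (s | q)=False s=False q=False
G(X((s | q))) holds globally = False
First violation at position 1.

Answer: 1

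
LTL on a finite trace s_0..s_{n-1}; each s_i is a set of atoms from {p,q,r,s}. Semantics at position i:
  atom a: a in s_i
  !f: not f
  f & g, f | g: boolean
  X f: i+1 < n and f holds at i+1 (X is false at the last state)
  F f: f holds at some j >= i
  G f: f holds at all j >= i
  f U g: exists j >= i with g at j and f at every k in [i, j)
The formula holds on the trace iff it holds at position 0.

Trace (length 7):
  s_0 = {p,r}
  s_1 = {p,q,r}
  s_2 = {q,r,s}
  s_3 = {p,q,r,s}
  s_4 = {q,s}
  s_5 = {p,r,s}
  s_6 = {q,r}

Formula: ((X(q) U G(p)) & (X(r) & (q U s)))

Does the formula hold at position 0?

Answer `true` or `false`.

s_0={p,r}: ((X(q) U G(p)) & (X(r) & (q U s)))=False (X(q) U G(p))=False X(q)=True q=False G(p)=False p=True (X(r) & (q U s))=False X(r)=True r=True (q U s)=False s=False
s_1={p,q,r}: ((X(q) U G(p)) & (X(r) & (q U s)))=False (X(q) U G(p))=False X(q)=True q=True G(p)=False p=True (X(r) & (q U s))=True X(r)=True r=True (q U s)=True s=False
s_2={q,r,s}: ((X(q) U G(p)) & (X(r) & (q U s)))=False (X(q) U G(p))=False X(q)=True q=True G(p)=False p=False (X(r) & (q U s))=True X(r)=True r=True (q U s)=True s=True
s_3={p,q,r,s}: ((X(q) U G(p)) & (X(r) & (q U s)))=False (X(q) U G(p))=False X(q)=True q=True G(p)=False p=True (X(r) & (q U s))=False X(r)=False r=True (q U s)=True s=True
s_4={q,s}: ((X(q) U G(p)) & (X(r) & (q U s)))=False (X(q) U G(p))=False X(q)=False q=True G(p)=False p=False (X(r) & (q U s))=True X(r)=True r=False (q U s)=True s=True
s_5={p,r,s}: ((X(q) U G(p)) & (X(r) & (q U s)))=False (X(q) U G(p))=False X(q)=True q=False G(p)=False p=True (X(r) & (q U s))=True X(r)=True r=True (q U s)=True s=True
s_6={q,r}: ((X(q) U G(p)) & (X(r) & (q U s)))=False (X(q) U G(p))=False X(q)=False q=True G(p)=False p=False (X(r) & (q U s))=False X(r)=False r=True (q U s)=False s=False

Answer: false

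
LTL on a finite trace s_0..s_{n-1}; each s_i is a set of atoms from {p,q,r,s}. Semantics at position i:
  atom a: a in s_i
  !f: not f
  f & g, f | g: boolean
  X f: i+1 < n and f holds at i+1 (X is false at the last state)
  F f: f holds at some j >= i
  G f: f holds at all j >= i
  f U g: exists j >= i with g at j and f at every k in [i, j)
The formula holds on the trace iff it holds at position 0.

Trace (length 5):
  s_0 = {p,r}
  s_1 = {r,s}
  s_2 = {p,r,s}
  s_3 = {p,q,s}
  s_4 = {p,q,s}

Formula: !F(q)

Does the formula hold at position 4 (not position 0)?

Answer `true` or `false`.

s_0={p,r}: !F(q)=False F(q)=True q=False
s_1={r,s}: !F(q)=False F(q)=True q=False
s_2={p,r,s}: !F(q)=False F(q)=True q=False
s_3={p,q,s}: !F(q)=False F(q)=True q=True
s_4={p,q,s}: !F(q)=False F(q)=True q=True
Evaluating at position 4: result = False

Answer: false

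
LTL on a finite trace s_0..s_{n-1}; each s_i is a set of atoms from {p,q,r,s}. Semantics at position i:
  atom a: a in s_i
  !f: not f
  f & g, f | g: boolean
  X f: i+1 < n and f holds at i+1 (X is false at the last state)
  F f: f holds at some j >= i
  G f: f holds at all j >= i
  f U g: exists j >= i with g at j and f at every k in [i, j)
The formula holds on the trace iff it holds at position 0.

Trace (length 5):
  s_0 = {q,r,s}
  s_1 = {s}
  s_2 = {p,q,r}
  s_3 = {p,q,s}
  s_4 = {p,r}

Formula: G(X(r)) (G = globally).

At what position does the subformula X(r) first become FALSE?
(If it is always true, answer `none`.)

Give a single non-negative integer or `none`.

s_0={q,r,s}: X(r)=False r=True
s_1={s}: X(r)=True r=False
s_2={p,q,r}: X(r)=False r=True
s_3={p,q,s}: X(r)=True r=False
s_4={p,r}: X(r)=False r=True
G(X(r)) holds globally = False
First violation at position 0.

Answer: 0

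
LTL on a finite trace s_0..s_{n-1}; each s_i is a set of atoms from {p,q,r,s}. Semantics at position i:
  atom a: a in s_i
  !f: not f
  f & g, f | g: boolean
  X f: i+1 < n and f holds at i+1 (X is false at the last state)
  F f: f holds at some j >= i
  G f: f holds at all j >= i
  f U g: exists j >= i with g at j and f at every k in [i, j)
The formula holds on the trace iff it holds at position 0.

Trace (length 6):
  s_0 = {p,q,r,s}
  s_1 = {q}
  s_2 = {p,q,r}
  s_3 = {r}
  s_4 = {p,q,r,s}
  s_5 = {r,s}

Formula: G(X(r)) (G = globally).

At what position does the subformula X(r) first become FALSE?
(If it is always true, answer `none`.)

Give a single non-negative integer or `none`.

Answer: 0

Derivation:
s_0={p,q,r,s}: X(r)=False r=True
s_1={q}: X(r)=True r=False
s_2={p,q,r}: X(r)=True r=True
s_3={r}: X(r)=True r=True
s_4={p,q,r,s}: X(r)=True r=True
s_5={r,s}: X(r)=False r=True
G(X(r)) holds globally = False
First violation at position 0.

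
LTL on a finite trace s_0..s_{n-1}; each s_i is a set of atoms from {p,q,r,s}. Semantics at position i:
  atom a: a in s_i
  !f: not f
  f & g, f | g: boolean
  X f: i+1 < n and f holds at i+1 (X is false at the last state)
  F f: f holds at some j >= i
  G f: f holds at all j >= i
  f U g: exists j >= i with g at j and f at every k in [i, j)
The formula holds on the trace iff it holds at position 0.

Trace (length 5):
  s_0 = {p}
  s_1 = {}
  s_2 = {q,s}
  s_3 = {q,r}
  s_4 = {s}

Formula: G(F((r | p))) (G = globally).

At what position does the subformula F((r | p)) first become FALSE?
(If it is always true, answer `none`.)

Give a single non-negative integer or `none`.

Answer: 4

Derivation:
s_0={p}: F((r | p))=True (r | p)=True r=False p=True
s_1={}: F((r | p))=True (r | p)=False r=False p=False
s_2={q,s}: F((r | p))=True (r | p)=False r=False p=False
s_3={q,r}: F((r | p))=True (r | p)=True r=True p=False
s_4={s}: F((r | p))=False (r | p)=False r=False p=False
G(F((r | p))) holds globally = False
First violation at position 4.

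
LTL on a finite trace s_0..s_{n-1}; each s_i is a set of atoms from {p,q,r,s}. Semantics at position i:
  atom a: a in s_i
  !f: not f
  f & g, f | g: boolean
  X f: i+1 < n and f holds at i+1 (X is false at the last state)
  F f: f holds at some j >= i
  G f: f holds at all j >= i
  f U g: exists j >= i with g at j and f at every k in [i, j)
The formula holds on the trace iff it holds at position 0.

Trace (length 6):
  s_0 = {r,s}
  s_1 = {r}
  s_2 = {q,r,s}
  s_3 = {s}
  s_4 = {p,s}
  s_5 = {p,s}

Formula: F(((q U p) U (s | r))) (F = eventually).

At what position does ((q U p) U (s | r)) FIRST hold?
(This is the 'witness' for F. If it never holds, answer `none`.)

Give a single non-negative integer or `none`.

Answer: 0

Derivation:
s_0={r,s}: ((q U p) U (s | r))=True (q U p)=False q=False p=False (s | r)=True s=True r=True
s_1={r}: ((q U p) U (s | r))=True (q U p)=False q=False p=False (s | r)=True s=False r=True
s_2={q,r,s}: ((q U p) U (s | r))=True (q U p)=False q=True p=False (s | r)=True s=True r=True
s_3={s}: ((q U p) U (s | r))=True (q U p)=False q=False p=False (s | r)=True s=True r=False
s_4={p,s}: ((q U p) U (s | r))=True (q U p)=True q=False p=True (s | r)=True s=True r=False
s_5={p,s}: ((q U p) U (s | r))=True (q U p)=True q=False p=True (s | r)=True s=True r=False
F(((q U p) U (s | r))) holds; first witness at position 0.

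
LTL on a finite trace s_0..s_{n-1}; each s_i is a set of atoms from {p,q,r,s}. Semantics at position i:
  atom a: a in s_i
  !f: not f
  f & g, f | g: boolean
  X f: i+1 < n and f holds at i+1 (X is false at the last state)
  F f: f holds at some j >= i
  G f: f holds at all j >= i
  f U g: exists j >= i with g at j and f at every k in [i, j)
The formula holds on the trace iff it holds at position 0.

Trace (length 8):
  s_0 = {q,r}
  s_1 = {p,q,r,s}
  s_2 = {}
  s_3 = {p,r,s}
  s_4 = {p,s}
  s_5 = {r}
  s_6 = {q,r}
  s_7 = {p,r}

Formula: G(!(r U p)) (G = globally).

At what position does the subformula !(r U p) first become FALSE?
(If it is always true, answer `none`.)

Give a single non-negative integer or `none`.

Answer: 0

Derivation:
s_0={q,r}: !(r U p)=False (r U p)=True r=True p=False
s_1={p,q,r,s}: !(r U p)=False (r U p)=True r=True p=True
s_2={}: !(r U p)=True (r U p)=False r=False p=False
s_3={p,r,s}: !(r U p)=False (r U p)=True r=True p=True
s_4={p,s}: !(r U p)=False (r U p)=True r=False p=True
s_5={r}: !(r U p)=False (r U p)=True r=True p=False
s_6={q,r}: !(r U p)=False (r U p)=True r=True p=False
s_7={p,r}: !(r U p)=False (r U p)=True r=True p=True
G(!(r U p)) holds globally = False
First violation at position 0.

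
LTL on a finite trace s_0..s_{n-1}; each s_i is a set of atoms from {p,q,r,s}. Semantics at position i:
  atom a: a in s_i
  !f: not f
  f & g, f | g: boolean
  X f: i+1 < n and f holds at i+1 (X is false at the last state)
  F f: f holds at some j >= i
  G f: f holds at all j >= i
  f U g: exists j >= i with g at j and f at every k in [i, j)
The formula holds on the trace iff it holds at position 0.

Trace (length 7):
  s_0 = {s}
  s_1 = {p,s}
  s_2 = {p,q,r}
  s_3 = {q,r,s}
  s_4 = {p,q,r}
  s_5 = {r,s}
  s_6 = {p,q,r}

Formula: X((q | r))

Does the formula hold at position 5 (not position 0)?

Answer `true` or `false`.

s_0={s}: X((q | r))=False (q | r)=False q=False r=False
s_1={p,s}: X((q | r))=True (q | r)=False q=False r=False
s_2={p,q,r}: X((q | r))=True (q | r)=True q=True r=True
s_3={q,r,s}: X((q | r))=True (q | r)=True q=True r=True
s_4={p,q,r}: X((q | r))=True (q | r)=True q=True r=True
s_5={r,s}: X((q | r))=True (q | r)=True q=False r=True
s_6={p,q,r}: X((q | r))=False (q | r)=True q=True r=True
Evaluating at position 5: result = True

Answer: true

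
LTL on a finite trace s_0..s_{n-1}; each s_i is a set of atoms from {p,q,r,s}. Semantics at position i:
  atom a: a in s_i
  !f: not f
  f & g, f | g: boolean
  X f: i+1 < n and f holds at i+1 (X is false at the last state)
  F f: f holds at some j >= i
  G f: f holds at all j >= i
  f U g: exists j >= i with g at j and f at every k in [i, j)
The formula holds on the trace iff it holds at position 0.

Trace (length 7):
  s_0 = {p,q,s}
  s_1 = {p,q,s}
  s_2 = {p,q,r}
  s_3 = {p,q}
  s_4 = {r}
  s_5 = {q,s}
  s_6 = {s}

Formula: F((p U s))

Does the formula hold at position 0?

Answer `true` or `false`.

s_0={p,q,s}: F((p U s))=True (p U s)=True p=True s=True
s_1={p,q,s}: F((p U s))=True (p U s)=True p=True s=True
s_2={p,q,r}: F((p U s))=True (p U s)=False p=True s=False
s_3={p,q}: F((p U s))=True (p U s)=False p=True s=False
s_4={r}: F((p U s))=True (p U s)=False p=False s=False
s_5={q,s}: F((p U s))=True (p U s)=True p=False s=True
s_6={s}: F((p U s))=True (p U s)=True p=False s=True

Answer: true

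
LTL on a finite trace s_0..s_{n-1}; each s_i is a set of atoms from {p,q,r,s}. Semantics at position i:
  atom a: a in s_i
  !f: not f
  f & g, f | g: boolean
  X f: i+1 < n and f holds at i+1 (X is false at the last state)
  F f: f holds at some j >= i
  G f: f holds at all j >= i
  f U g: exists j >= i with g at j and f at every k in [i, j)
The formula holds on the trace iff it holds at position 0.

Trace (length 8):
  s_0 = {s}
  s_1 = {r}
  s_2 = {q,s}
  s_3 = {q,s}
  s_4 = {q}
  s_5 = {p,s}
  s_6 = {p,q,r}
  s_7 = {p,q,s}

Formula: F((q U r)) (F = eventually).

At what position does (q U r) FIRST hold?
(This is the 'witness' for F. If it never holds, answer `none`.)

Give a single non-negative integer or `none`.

Answer: 1

Derivation:
s_0={s}: (q U r)=False q=False r=False
s_1={r}: (q U r)=True q=False r=True
s_2={q,s}: (q U r)=False q=True r=False
s_3={q,s}: (q U r)=False q=True r=False
s_4={q}: (q U r)=False q=True r=False
s_5={p,s}: (q U r)=False q=False r=False
s_6={p,q,r}: (q U r)=True q=True r=True
s_7={p,q,s}: (q U r)=False q=True r=False
F((q U r)) holds; first witness at position 1.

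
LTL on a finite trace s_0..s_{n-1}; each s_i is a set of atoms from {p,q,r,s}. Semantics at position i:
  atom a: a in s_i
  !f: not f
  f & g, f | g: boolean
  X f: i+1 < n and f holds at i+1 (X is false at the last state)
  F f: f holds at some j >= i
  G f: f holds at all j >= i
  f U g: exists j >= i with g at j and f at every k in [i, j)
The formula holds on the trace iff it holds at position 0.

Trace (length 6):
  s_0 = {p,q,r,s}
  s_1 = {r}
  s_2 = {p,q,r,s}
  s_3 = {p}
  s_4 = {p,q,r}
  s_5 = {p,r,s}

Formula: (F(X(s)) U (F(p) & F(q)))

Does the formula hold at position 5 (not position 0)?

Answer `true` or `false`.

Answer: false

Derivation:
s_0={p,q,r,s}: (F(X(s)) U (F(p) & F(q)))=True F(X(s))=True X(s)=False s=True (F(p) & F(q))=True F(p)=True p=True F(q)=True q=True
s_1={r}: (F(X(s)) U (F(p) & F(q)))=True F(X(s))=True X(s)=True s=False (F(p) & F(q))=True F(p)=True p=False F(q)=True q=False
s_2={p,q,r,s}: (F(X(s)) U (F(p) & F(q)))=True F(X(s))=True X(s)=False s=True (F(p) & F(q))=True F(p)=True p=True F(q)=True q=True
s_3={p}: (F(X(s)) U (F(p) & F(q)))=True F(X(s))=True X(s)=False s=False (F(p) & F(q))=True F(p)=True p=True F(q)=True q=False
s_4={p,q,r}: (F(X(s)) U (F(p) & F(q)))=True F(X(s))=True X(s)=True s=False (F(p) & F(q))=True F(p)=True p=True F(q)=True q=True
s_5={p,r,s}: (F(X(s)) U (F(p) & F(q)))=False F(X(s))=False X(s)=False s=True (F(p) & F(q))=False F(p)=True p=True F(q)=False q=False
Evaluating at position 5: result = False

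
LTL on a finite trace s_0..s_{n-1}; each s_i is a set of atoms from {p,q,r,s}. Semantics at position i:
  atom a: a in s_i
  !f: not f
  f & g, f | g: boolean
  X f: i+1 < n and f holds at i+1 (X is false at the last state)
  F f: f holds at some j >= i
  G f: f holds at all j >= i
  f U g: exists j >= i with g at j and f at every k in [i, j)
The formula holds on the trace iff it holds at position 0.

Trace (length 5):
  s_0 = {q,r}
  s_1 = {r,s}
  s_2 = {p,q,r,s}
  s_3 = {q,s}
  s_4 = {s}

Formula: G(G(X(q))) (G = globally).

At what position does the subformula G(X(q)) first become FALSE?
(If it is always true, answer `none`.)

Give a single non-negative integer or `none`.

Answer: 0

Derivation:
s_0={q,r}: G(X(q))=False X(q)=False q=True
s_1={r,s}: G(X(q))=False X(q)=True q=False
s_2={p,q,r,s}: G(X(q))=False X(q)=True q=True
s_3={q,s}: G(X(q))=False X(q)=False q=True
s_4={s}: G(X(q))=False X(q)=False q=False
G(G(X(q))) holds globally = False
First violation at position 0.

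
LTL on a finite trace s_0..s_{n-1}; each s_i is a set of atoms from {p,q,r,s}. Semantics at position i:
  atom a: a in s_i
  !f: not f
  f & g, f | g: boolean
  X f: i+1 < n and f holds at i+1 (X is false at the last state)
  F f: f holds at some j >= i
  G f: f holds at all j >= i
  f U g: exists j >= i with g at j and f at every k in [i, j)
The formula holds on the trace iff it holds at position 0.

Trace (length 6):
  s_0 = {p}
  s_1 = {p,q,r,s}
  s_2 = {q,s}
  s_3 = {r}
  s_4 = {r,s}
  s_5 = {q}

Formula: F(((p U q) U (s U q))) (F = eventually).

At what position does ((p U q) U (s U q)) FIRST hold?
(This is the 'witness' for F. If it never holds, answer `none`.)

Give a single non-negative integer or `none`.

s_0={p}: ((p U q) U (s U q))=True (p U q)=True p=True q=False (s U q)=False s=False
s_1={p,q,r,s}: ((p U q) U (s U q))=True (p U q)=True p=True q=True (s U q)=True s=True
s_2={q,s}: ((p U q) U (s U q))=True (p U q)=True p=False q=True (s U q)=True s=True
s_3={r}: ((p U q) U (s U q))=False (p U q)=False p=False q=False (s U q)=False s=False
s_4={r,s}: ((p U q) U (s U q))=True (p U q)=False p=False q=False (s U q)=True s=True
s_5={q}: ((p U q) U (s U q))=True (p U q)=True p=False q=True (s U q)=True s=False
F(((p U q) U (s U q))) holds; first witness at position 0.

Answer: 0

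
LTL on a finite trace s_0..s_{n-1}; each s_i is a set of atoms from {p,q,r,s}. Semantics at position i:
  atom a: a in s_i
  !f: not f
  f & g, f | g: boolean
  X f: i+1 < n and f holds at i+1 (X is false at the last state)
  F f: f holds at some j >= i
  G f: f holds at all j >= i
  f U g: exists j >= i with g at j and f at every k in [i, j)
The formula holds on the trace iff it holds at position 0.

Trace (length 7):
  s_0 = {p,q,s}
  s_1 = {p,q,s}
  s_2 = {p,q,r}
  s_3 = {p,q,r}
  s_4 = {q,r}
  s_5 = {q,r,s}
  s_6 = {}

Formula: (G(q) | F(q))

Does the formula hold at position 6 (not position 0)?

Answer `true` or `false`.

s_0={p,q,s}: (G(q) | F(q))=True G(q)=False q=True F(q)=True
s_1={p,q,s}: (G(q) | F(q))=True G(q)=False q=True F(q)=True
s_2={p,q,r}: (G(q) | F(q))=True G(q)=False q=True F(q)=True
s_3={p,q,r}: (G(q) | F(q))=True G(q)=False q=True F(q)=True
s_4={q,r}: (G(q) | F(q))=True G(q)=False q=True F(q)=True
s_5={q,r,s}: (G(q) | F(q))=True G(q)=False q=True F(q)=True
s_6={}: (G(q) | F(q))=False G(q)=False q=False F(q)=False
Evaluating at position 6: result = False

Answer: false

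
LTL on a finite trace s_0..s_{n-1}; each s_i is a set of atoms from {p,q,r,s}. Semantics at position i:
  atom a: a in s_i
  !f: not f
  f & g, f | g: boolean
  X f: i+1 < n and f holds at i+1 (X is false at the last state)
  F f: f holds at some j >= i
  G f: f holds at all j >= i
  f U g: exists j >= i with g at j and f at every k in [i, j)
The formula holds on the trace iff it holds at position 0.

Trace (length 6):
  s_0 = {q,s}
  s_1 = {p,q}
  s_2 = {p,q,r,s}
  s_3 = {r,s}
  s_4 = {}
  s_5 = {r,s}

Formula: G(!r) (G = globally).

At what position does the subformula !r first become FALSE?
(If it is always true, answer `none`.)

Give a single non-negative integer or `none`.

s_0={q,s}: !r=True r=False
s_1={p,q}: !r=True r=False
s_2={p,q,r,s}: !r=False r=True
s_3={r,s}: !r=False r=True
s_4={}: !r=True r=False
s_5={r,s}: !r=False r=True
G(!r) holds globally = False
First violation at position 2.

Answer: 2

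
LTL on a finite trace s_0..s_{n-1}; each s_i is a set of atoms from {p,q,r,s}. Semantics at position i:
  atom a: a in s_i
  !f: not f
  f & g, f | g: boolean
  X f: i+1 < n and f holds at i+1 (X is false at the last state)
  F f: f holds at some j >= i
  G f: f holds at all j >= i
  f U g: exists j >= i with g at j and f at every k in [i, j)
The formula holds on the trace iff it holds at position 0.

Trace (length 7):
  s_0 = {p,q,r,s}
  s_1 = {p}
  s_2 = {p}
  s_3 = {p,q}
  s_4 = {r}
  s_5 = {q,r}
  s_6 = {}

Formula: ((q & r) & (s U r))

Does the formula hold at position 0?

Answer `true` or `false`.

s_0={p,q,r,s}: ((q & r) & (s U r))=True (q & r)=True q=True r=True (s U r)=True s=True
s_1={p}: ((q & r) & (s U r))=False (q & r)=False q=False r=False (s U r)=False s=False
s_2={p}: ((q & r) & (s U r))=False (q & r)=False q=False r=False (s U r)=False s=False
s_3={p,q}: ((q & r) & (s U r))=False (q & r)=False q=True r=False (s U r)=False s=False
s_4={r}: ((q & r) & (s U r))=False (q & r)=False q=False r=True (s U r)=True s=False
s_5={q,r}: ((q & r) & (s U r))=True (q & r)=True q=True r=True (s U r)=True s=False
s_6={}: ((q & r) & (s U r))=False (q & r)=False q=False r=False (s U r)=False s=False

Answer: true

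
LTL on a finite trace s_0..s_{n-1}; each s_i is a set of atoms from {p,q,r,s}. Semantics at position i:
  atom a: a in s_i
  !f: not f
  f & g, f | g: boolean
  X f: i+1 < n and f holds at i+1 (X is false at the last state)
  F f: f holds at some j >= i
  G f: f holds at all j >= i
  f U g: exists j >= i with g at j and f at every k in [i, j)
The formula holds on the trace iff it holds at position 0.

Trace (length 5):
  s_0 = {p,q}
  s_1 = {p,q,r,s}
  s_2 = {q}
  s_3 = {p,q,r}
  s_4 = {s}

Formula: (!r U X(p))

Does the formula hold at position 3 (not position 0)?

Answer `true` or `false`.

s_0={p,q}: (!r U X(p))=True !r=True r=False X(p)=True p=True
s_1={p,q,r,s}: (!r U X(p))=False !r=False r=True X(p)=False p=True
s_2={q}: (!r U X(p))=True !r=True r=False X(p)=True p=False
s_3={p,q,r}: (!r U X(p))=False !r=False r=True X(p)=False p=True
s_4={s}: (!r U X(p))=False !r=True r=False X(p)=False p=False
Evaluating at position 3: result = False

Answer: false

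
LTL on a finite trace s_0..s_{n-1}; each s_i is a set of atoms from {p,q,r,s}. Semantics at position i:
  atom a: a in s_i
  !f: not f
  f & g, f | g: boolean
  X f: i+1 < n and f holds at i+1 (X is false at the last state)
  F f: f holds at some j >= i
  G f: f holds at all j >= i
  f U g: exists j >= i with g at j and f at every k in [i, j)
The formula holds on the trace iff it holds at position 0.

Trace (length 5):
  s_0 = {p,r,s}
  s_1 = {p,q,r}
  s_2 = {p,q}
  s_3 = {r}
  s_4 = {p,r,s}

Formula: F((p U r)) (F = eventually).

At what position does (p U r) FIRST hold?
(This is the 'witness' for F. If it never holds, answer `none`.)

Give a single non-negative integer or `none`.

Answer: 0

Derivation:
s_0={p,r,s}: (p U r)=True p=True r=True
s_1={p,q,r}: (p U r)=True p=True r=True
s_2={p,q}: (p U r)=True p=True r=False
s_3={r}: (p U r)=True p=False r=True
s_4={p,r,s}: (p U r)=True p=True r=True
F((p U r)) holds; first witness at position 0.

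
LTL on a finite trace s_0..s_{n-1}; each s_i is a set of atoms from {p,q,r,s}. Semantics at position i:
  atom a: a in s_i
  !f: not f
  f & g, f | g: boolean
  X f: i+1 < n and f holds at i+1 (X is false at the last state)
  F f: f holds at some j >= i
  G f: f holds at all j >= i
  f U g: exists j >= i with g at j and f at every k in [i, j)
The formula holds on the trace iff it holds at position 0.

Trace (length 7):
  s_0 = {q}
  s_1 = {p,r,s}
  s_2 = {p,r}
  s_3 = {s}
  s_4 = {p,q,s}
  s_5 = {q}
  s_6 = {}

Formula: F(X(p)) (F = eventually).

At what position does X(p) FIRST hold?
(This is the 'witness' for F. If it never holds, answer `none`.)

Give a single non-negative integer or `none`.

Answer: 0

Derivation:
s_0={q}: X(p)=True p=False
s_1={p,r,s}: X(p)=True p=True
s_2={p,r}: X(p)=False p=True
s_3={s}: X(p)=True p=False
s_4={p,q,s}: X(p)=False p=True
s_5={q}: X(p)=False p=False
s_6={}: X(p)=False p=False
F(X(p)) holds; first witness at position 0.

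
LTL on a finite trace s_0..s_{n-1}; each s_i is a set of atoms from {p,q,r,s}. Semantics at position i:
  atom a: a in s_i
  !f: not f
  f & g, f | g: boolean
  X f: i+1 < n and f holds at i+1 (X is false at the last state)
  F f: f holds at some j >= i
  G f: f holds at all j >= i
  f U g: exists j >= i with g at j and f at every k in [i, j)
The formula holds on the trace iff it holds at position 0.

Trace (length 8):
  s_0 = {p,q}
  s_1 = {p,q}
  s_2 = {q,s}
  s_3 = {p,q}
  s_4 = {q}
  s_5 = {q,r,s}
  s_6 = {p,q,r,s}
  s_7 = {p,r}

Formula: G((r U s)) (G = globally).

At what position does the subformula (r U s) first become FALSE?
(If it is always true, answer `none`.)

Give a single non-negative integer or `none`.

Answer: 0

Derivation:
s_0={p,q}: (r U s)=False r=False s=False
s_1={p,q}: (r U s)=False r=False s=False
s_2={q,s}: (r U s)=True r=False s=True
s_3={p,q}: (r U s)=False r=False s=False
s_4={q}: (r U s)=False r=False s=False
s_5={q,r,s}: (r U s)=True r=True s=True
s_6={p,q,r,s}: (r U s)=True r=True s=True
s_7={p,r}: (r U s)=False r=True s=False
G((r U s)) holds globally = False
First violation at position 0.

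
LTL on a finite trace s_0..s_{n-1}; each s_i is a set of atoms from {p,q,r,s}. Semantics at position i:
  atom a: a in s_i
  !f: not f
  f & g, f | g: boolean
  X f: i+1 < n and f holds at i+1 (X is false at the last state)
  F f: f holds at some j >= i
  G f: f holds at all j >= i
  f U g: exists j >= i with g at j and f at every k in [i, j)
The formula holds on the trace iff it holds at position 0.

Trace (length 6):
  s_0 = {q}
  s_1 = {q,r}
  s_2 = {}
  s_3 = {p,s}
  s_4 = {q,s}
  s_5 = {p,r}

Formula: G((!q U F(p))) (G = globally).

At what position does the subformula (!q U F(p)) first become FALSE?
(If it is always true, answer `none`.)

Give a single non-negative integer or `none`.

Answer: none

Derivation:
s_0={q}: (!q U F(p))=True !q=False q=True F(p)=True p=False
s_1={q,r}: (!q U F(p))=True !q=False q=True F(p)=True p=False
s_2={}: (!q U F(p))=True !q=True q=False F(p)=True p=False
s_3={p,s}: (!q U F(p))=True !q=True q=False F(p)=True p=True
s_4={q,s}: (!q U F(p))=True !q=False q=True F(p)=True p=False
s_5={p,r}: (!q U F(p))=True !q=True q=False F(p)=True p=True
G((!q U F(p))) holds globally = True
No violation — formula holds at every position.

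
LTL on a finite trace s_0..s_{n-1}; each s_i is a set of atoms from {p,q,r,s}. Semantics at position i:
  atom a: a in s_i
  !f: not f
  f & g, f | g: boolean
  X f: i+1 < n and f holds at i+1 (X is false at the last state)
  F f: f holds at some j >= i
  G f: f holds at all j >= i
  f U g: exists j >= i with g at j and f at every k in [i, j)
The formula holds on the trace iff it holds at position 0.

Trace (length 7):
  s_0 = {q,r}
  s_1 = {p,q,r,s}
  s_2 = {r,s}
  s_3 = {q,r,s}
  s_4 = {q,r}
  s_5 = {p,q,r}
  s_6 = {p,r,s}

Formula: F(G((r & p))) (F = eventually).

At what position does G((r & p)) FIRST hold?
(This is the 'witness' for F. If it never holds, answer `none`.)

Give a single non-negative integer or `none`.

Answer: 5

Derivation:
s_0={q,r}: G((r & p))=False (r & p)=False r=True p=False
s_1={p,q,r,s}: G((r & p))=False (r & p)=True r=True p=True
s_2={r,s}: G((r & p))=False (r & p)=False r=True p=False
s_3={q,r,s}: G((r & p))=False (r & p)=False r=True p=False
s_4={q,r}: G((r & p))=False (r & p)=False r=True p=False
s_5={p,q,r}: G((r & p))=True (r & p)=True r=True p=True
s_6={p,r,s}: G((r & p))=True (r & p)=True r=True p=True
F(G((r & p))) holds; first witness at position 5.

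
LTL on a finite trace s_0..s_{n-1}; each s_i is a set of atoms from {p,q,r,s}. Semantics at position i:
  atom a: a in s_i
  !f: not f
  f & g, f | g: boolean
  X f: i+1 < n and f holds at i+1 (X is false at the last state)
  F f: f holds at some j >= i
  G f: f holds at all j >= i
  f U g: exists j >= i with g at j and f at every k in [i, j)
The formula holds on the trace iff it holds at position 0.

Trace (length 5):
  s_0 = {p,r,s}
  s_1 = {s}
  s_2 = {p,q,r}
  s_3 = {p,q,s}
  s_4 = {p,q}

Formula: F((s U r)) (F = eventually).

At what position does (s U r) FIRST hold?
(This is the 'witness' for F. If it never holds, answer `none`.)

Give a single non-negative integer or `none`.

s_0={p,r,s}: (s U r)=True s=True r=True
s_1={s}: (s U r)=True s=True r=False
s_2={p,q,r}: (s U r)=True s=False r=True
s_3={p,q,s}: (s U r)=False s=True r=False
s_4={p,q}: (s U r)=False s=False r=False
F((s U r)) holds; first witness at position 0.

Answer: 0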